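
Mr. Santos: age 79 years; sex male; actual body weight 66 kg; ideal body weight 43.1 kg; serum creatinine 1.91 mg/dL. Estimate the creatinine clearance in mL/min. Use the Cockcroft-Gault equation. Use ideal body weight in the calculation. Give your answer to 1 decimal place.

CrCl = (140 − 79) × 43.1 / (72 × 1.91) = 2629.1 / 137.52 ≈ 19.1 mL/min

19.1 mL/min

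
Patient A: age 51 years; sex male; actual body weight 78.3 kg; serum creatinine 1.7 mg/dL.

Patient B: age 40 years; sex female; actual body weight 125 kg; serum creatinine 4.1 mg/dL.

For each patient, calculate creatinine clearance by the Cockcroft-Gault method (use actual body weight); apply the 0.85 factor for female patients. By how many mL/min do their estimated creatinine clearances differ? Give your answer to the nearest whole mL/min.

Patient A: CrCl = (140 − 51) × 78.3 / (72 × 1.7) = 6968.7 / 122.40 ≈ 56.9 mL/min
Patient B: CrCl = (140 − 40) × 125 / (72 × 4.1) × 0.85 = 12500.0 / 295.20 × 0.85 ≈ 36.0 mL/min
|56.9 − 36.0| = 20.9 mL/min

21 mL/min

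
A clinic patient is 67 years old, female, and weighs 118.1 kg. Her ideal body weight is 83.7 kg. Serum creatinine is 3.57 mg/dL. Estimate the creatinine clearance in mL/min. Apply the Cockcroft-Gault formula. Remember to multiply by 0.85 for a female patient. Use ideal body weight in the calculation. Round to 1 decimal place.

20.2 mL/min

CrCl = (140 − 67) × 83.7 / (72 × 3.57) × 0.85 = 6110.1 / 257.04 × 0.85 ≈ 20.2 mL/min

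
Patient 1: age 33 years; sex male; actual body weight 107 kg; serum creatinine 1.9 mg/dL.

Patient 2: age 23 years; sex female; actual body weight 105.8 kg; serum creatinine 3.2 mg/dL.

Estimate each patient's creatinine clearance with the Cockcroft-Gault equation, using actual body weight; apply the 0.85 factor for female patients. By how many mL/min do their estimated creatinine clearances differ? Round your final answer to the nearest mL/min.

38 mL/min

Patient 1: CrCl = (140 − 33) × 107 / (72 × 1.9) = 11449.0 / 136.80 ≈ 83.7 mL/min
Patient 2: CrCl = (140 − 23) × 105.8 / (72 × 3.2) × 0.85 = 12378.6 / 230.40 × 0.85 ≈ 45.7 mL/min
|83.7 − 45.7| = 38.0 mL/min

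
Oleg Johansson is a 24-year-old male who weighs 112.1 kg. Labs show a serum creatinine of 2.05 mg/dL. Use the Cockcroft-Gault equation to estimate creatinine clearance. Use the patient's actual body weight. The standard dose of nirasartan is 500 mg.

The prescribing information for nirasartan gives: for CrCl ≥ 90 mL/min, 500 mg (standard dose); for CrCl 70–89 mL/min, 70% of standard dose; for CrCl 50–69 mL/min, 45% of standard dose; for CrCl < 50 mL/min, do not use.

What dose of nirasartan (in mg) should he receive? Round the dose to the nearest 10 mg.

CrCl = (140 − 24) × 112.1 / (72 × 2.05) = 13003.6 / 147.60 ≈ 88.1 mL/min
CrCl ≈ 88 mL/min → bracket 70–89 mL/min.
70% of 500 mg = 350 mg

350 mg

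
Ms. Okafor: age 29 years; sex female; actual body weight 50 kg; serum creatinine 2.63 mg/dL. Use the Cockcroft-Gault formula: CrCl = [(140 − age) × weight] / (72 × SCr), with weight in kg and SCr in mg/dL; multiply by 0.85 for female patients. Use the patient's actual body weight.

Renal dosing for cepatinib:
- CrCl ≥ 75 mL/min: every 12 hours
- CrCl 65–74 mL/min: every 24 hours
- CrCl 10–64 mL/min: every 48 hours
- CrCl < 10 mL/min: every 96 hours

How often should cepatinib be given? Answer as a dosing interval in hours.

every 48 hours

CrCl = (140 − 29) × 50 / (72 × 2.63) × 0.85 = 5550.0 / 189.36 × 0.85 ≈ 24.9 mL/min
CrCl ≈ 25 mL/min → bracket 10–64 mL/min → every 48 hours.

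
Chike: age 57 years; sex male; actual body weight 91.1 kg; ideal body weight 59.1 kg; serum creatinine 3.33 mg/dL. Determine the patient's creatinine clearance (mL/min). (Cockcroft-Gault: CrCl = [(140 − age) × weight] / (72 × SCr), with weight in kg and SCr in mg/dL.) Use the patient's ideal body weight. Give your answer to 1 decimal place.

CrCl = (140 − 57) × 59.1 / (72 × 3.33) = 4905.3 / 239.76 ≈ 20.5 mL/min

20.5 mL/min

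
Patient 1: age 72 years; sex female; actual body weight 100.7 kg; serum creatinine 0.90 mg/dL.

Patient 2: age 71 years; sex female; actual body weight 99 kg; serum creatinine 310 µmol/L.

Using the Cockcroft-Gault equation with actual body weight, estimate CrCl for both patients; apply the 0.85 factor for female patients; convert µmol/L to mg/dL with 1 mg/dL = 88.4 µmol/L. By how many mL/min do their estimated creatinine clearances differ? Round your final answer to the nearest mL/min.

67 mL/min

Patient 1: CrCl = (140 − 72) × 100.7 / (72 × 0.9) × 0.85 = 6847.6 / 64.80 × 0.85 ≈ 89.8 mL/min
Patient 2: SCr = 310 / 88.4 = 3.507 mg/dL
Patient 2: CrCl = (140 − 71) × 99 / (72 × 3.507) × 0.85 = 6831.0 / 252.50 × 0.85 ≈ 23.0 mL/min
|89.8 − 23.0| = 66.8 mL/min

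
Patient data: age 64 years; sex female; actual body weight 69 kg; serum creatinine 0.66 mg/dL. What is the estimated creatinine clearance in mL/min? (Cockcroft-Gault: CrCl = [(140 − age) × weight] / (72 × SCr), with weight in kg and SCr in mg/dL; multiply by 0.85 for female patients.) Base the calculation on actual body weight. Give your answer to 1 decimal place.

93.8 mL/min

CrCl = (140 − 64) × 69 / (72 × 0.66) × 0.85 = 5244.0 / 47.52 × 0.85 ≈ 93.8 mL/min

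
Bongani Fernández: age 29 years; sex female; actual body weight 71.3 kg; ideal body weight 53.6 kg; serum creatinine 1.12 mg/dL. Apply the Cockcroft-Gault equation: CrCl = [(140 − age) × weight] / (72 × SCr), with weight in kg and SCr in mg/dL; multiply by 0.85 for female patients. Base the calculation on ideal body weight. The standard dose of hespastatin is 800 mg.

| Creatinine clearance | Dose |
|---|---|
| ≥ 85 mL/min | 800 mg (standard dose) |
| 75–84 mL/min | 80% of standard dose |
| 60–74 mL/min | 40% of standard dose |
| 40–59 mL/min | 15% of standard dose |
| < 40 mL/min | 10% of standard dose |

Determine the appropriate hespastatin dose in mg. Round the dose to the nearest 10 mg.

CrCl = (140 − 29) × 53.6 / (72 × 1.12) × 0.85 = 5949.6 / 80.64 × 0.85 ≈ 62.7 mL/min
CrCl ≈ 63 mL/min → bracket 60–74 mL/min.
40% of 800 mg = 320 mg

320 mg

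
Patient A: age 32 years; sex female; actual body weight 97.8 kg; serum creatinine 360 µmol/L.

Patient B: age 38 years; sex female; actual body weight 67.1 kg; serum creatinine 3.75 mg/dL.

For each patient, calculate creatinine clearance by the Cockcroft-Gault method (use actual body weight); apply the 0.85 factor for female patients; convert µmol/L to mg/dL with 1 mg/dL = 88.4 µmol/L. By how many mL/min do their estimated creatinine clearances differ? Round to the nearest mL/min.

9 mL/min

Patient A: SCr = 360 / 88.4 = 4.072 mg/dL
Patient A: CrCl = (140 − 32) × 97.8 / (72 × 4.072) × 0.85 = 10562.4 / 293.18 × 0.85 ≈ 30.6 mL/min
Patient B: CrCl = (140 − 38) × 67.1 / (72 × 3.75) × 0.85 = 6844.2 / 270.00 × 0.85 ≈ 21.5 mL/min
|30.6 − 21.5| = 9.1 mL/min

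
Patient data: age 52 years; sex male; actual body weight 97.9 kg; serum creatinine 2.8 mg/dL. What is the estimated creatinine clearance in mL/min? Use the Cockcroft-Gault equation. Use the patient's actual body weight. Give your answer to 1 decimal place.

42.7 mL/min

CrCl = (140 − 52) × 97.9 / (72 × 2.8) = 8615.2 / 201.60 ≈ 42.7 mL/min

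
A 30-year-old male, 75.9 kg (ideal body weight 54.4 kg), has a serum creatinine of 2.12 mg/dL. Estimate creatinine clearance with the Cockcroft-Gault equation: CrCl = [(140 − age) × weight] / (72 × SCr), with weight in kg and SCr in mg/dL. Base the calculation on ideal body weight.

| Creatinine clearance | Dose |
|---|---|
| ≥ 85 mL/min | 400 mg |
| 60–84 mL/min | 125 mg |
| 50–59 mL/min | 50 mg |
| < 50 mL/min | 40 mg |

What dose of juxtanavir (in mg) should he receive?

CrCl = (140 − 30) × 54.4 / (72 × 2.12) = 5984.0 / 152.64 ≈ 39.2 mL/min
CrCl ≈ 39 mL/min → bracket < 50 mL/min.
Dose for this bracket: 40 mg.

40 mg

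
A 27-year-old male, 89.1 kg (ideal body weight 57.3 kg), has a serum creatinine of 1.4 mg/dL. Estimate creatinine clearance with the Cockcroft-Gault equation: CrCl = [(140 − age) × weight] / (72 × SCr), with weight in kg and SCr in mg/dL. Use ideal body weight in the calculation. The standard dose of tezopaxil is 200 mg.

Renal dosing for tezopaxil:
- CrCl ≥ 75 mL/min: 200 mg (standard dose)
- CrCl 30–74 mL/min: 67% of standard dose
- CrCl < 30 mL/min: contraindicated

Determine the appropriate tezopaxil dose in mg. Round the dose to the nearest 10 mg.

CrCl = (140 − 27) × 57.3 / (72 × 1.4) = 6474.9 / 100.80 ≈ 64.2 mL/min
CrCl ≈ 64 mL/min → bracket 30–74 mL/min.
67% of 200 mg = 134 mg → 130 mg

130 mg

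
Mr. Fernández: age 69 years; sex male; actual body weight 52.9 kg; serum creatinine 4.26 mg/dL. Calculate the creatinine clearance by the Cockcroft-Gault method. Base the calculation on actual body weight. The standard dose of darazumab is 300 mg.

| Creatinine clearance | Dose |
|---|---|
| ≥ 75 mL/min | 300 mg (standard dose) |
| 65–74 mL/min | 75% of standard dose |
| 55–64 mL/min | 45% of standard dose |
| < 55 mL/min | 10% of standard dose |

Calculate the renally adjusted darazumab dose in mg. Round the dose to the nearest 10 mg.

CrCl = (140 − 69) × 52.9 / (72 × 4.26) = 3755.9 / 306.72 ≈ 12.2 mL/min
CrCl ≈ 12 mL/min → bracket < 55 mL/min.
10% of 300 mg = 30 mg

30 mg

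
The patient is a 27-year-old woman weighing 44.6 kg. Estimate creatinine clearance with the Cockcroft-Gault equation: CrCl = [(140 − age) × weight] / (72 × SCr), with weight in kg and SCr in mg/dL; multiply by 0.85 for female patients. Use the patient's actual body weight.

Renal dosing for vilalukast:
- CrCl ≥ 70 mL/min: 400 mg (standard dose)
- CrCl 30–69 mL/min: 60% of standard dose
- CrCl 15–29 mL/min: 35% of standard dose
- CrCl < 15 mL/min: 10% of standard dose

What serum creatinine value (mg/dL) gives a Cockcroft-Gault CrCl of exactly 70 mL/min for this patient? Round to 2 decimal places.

0.85 mg/dL

Standard dose requires CrCl ≥ 70 mL/min.
Set (140 − 27) × 44.6 × 0.85 / (72 × SCr) = 70
SCr = (140 − 27) × 44.6 × 0.85 / (72 × 70) = 0.850 mg/dL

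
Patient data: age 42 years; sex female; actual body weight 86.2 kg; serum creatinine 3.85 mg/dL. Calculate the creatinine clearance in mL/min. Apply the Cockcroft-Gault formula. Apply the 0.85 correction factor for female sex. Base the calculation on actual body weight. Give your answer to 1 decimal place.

CrCl = (140 − 42) × 86.2 / (72 × 3.85) × 0.85 = 8447.6 / 277.20 × 0.85 ≈ 25.9 mL/min

25.9 mL/min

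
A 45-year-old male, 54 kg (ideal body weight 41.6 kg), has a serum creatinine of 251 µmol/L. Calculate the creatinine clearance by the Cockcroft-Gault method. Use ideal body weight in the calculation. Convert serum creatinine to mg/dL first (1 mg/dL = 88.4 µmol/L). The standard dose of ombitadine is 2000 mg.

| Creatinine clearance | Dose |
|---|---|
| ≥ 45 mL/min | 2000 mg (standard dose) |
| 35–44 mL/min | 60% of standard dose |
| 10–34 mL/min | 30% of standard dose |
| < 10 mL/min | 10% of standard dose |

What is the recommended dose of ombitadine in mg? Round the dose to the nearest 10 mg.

600 mg

SCr = 251 / 88.4 = 2.839 mg/dL
CrCl = (140 − 45) × 41.6 / (72 × 2.839) = 3952.0 / 204.41 ≈ 19.3 mL/min
CrCl ≈ 19 mL/min → bracket 10–34 mL/min.
30% of 2000 mg = 600 mg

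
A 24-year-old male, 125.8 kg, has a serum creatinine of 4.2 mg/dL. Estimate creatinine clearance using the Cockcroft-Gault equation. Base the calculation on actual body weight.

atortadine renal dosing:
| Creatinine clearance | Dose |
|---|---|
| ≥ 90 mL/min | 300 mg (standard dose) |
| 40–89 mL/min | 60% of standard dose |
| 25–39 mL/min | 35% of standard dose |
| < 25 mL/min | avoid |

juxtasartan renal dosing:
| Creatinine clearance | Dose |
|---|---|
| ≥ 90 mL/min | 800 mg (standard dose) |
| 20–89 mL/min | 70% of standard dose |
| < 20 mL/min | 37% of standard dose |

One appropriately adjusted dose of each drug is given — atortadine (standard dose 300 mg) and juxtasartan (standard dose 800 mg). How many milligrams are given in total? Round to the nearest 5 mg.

740 mg

CrCl = (140 − 24) × 125.8 / (72 × 4.2) = 14592.8 / 302.40 ≈ 48.3 mL/min
CrCl ≈ 48 mL/min.
atortadine: 40–89 mL/min → 60% of 300 mg = 180 mg.
juxtasartan: 20–89 mL/min → 70% of 800 mg = 560 mg.
Total = 180 + 560 = 740 mg.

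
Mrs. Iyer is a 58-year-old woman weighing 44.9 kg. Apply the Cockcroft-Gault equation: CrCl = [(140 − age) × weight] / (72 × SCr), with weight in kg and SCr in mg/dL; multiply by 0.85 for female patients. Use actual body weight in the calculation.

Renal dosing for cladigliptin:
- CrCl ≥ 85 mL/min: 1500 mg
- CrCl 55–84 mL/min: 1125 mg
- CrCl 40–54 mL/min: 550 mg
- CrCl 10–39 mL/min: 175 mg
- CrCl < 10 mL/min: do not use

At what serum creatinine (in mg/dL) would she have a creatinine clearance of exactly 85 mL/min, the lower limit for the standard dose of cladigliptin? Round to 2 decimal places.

Standard dose requires CrCl ≥ 85 mL/min.
Set (140 − 58) × 44.9 × 0.85 / (72 × SCr) = 85
SCr = (140 − 58) × 44.9 × 0.85 / (72 × 85) = 0.511 mg/dL

0.51 mg/dL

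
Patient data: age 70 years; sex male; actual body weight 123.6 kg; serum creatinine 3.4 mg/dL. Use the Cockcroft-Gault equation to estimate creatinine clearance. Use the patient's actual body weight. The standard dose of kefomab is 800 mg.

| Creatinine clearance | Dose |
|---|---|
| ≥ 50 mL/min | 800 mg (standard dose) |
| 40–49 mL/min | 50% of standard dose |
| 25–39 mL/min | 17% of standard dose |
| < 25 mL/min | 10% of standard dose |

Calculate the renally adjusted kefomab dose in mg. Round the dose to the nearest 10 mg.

CrCl = (140 − 70) × 123.6 / (72 × 3.4) = 8652.0 / 244.80 ≈ 35.3 mL/min
CrCl ≈ 35 mL/min → bracket 25–39 mL/min.
17% of 800 mg = 136 mg → 140 mg

140 mg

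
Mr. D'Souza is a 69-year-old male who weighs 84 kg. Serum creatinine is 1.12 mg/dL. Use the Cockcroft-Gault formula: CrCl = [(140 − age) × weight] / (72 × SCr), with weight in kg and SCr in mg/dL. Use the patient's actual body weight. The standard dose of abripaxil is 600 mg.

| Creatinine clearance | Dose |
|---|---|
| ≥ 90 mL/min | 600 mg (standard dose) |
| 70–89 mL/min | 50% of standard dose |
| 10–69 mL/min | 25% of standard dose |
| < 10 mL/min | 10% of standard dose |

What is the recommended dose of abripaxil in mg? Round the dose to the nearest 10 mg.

300 mg

CrCl = (140 − 69) × 84 / (72 × 1.12) = 5964.0 / 80.64 ≈ 74.0 mL/min
CrCl ≈ 74 mL/min → bracket 70–89 mL/min.
50% of 600 mg = 300 mg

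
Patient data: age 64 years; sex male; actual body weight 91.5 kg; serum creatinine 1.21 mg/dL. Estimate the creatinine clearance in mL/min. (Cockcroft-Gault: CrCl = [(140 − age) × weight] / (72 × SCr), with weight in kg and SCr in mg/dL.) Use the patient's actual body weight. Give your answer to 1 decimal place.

79.8 mL/min

CrCl = (140 − 64) × 91.5 / (72 × 1.21) = 6954.0 / 87.12 ≈ 79.8 mL/min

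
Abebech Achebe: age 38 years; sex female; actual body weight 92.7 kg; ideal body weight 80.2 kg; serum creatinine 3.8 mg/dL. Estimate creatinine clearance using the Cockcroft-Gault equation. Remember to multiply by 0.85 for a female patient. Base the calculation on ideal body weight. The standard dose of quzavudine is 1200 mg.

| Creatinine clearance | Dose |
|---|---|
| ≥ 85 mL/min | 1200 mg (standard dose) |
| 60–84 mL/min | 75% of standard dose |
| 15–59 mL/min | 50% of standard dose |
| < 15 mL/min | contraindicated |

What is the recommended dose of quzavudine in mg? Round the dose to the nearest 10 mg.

600 mg

CrCl = (140 − 38) × 80.2 / (72 × 3.8) × 0.85 = 8180.4 / 273.60 × 0.85 ≈ 25.4 mL/min
CrCl ≈ 25 mL/min → bracket 15–59 mL/min.
50% of 1200 mg = 600 mg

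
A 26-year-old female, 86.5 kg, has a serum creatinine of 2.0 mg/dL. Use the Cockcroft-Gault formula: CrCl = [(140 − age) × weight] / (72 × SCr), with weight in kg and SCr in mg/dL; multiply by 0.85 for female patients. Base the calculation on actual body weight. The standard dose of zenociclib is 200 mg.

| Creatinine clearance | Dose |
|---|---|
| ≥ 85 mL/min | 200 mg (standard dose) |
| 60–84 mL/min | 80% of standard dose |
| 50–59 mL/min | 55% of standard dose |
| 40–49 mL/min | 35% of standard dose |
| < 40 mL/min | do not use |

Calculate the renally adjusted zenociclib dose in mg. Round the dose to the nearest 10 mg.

CrCl = (140 − 26) × 86.5 / (72 × 2) × 0.85 = 9861.0 / 144.00 × 0.85 ≈ 58.2 mL/min
CrCl ≈ 58 mL/min → bracket 50–59 mL/min.
55% of 200 mg = 110 mg

110 mg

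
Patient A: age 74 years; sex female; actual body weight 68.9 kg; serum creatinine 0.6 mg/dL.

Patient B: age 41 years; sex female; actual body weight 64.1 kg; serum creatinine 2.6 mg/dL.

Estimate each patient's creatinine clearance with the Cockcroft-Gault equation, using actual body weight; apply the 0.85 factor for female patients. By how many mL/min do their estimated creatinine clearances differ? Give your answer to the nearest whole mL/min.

Patient A: CrCl = (140 − 74) × 68.9 / (72 × 0.6) × 0.85 = 4547.4 / 43.20 × 0.85 ≈ 89.5 mL/min
Patient B: CrCl = (140 − 41) × 64.1 / (72 × 2.6) × 0.85 = 6345.9 / 187.20 × 0.85 ≈ 28.8 mL/min
|89.5 − 28.8| = 60.7 mL/min

61 mL/min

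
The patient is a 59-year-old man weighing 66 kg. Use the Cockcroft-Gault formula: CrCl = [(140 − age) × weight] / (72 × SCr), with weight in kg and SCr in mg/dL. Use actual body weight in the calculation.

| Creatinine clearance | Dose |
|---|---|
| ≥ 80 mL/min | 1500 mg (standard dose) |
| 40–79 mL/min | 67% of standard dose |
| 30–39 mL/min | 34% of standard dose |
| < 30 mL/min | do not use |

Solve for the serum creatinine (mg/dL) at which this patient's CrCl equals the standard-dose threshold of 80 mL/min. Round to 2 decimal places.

0.93 mg/dL

Standard dose requires CrCl ≥ 80 mL/min.
Set (140 − 59) × 66 / (72 × SCr) = 80
SCr = (140 − 59) × 66 / (72 × 80) = 0.928 mg/dL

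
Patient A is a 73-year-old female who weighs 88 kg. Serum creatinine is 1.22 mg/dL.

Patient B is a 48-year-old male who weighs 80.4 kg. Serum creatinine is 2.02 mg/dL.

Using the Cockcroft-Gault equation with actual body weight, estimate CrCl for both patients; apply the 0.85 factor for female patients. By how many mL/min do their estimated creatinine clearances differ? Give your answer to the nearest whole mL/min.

6 mL/min

Patient A: CrCl = (140 − 73) × 88 / (72 × 1.22) × 0.85 = 5896.0 / 87.84 × 0.85 ≈ 57.1 mL/min
Patient B: CrCl = (140 − 48) × 80.4 / (72 × 2.02) = 7396.8 / 145.44 ≈ 50.9 mL/min
|57.1 − 50.9| = 6.2 mL/min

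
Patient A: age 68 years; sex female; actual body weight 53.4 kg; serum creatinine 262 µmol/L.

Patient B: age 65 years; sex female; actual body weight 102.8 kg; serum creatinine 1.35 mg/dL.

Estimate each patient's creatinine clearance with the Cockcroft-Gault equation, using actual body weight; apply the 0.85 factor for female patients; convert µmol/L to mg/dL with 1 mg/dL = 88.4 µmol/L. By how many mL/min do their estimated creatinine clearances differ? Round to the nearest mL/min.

52 mL/min

Patient A: SCr = 262 / 88.4 = 2.964 mg/dL
Patient A: CrCl = (140 − 68) × 53.4 / (72 × 2.964) × 0.85 = 3844.8 / 213.41 × 0.85 ≈ 15.3 mL/min
Patient B: CrCl = (140 − 65) × 102.8 / (72 × 1.35) × 0.85 = 7710.0 / 97.20 × 0.85 ≈ 67.4 mL/min
|15.3 − 67.4| = 52.1 mL/min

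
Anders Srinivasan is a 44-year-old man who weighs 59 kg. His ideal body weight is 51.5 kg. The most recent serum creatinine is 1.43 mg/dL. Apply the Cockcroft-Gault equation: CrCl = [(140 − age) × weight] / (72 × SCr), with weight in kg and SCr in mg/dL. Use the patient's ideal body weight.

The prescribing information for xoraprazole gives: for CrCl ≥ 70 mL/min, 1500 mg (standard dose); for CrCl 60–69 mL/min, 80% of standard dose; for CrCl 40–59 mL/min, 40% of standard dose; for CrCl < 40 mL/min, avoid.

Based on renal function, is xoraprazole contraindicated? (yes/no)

no

CrCl = (140 − 44) × 51.5 / (72 × 1.43) = 4944.0 / 102.96 ≈ 48.0 mL/min
CrCl ≈ 48 mL/min, which is ≥ 40 mL/min.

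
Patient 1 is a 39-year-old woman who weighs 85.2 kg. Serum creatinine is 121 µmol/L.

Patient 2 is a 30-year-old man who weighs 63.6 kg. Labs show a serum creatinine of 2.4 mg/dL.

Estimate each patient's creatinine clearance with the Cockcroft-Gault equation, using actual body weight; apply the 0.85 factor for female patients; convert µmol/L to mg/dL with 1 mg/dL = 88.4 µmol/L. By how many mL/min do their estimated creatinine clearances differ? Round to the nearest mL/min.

Patient 1: SCr = 121 / 88.4 = 1.369 mg/dL
Patient 1: CrCl = (140 − 39) × 85.2 / (72 × 1.369) × 0.85 = 8605.2 / 98.57 × 0.85 ≈ 74.2 mL/min
Patient 2: CrCl = (140 − 30) × 63.6 / (72 × 2.4) = 6996.0 / 172.80 ≈ 40.5 mL/min
|74.2 − 40.5| = 33.7 mL/min

34 mL/min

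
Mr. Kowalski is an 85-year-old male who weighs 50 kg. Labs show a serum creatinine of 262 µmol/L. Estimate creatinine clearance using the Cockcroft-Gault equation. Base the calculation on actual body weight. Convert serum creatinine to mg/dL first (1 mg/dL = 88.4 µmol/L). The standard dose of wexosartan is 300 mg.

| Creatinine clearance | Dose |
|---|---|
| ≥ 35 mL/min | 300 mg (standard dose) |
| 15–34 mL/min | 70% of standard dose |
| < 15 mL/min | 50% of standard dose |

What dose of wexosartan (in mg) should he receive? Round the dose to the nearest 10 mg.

150 mg

SCr = 262 / 88.4 = 2.964 mg/dL
CrCl = (140 − 85) × 50 / (72 × 2.964) = 2750.0 / 213.41 ≈ 12.9 mL/min
CrCl ≈ 13 mL/min → bracket < 15 mL/min.
50% of 300 mg = 150 mg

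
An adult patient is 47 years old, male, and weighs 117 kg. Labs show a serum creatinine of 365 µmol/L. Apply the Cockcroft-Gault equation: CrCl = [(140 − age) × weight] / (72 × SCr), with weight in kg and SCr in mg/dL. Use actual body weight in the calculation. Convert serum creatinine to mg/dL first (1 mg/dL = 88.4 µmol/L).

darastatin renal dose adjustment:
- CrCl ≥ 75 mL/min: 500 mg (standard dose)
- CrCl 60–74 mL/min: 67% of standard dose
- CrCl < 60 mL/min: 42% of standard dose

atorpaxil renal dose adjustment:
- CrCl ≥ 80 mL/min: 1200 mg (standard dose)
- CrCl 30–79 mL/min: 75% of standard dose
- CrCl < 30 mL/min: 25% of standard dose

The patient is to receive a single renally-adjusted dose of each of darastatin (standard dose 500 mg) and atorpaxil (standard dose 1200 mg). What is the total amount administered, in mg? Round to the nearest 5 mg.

1110 mg

SCr = 365 / 88.4 = 4.129 mg/dL
CrCl = (140 − 47) × 117 / (72 × 4.129) = 10881.0 / 297.29 ≈ 36.6 mL/min
CrCl ≈ 37 mL/min.
darastatin: < 60 mL/min → 42% of 500 mg = 210 mg.
atorpaxil: 30–79 mL/min → 75% of 1200 mg = 900 mg.
Total = 210 + 900 = 1110 mg.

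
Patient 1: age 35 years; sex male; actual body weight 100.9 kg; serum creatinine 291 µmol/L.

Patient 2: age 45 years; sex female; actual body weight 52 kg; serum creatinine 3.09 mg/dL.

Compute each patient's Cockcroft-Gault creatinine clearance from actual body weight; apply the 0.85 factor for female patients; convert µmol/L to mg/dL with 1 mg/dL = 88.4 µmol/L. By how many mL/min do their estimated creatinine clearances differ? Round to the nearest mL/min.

26 mL/min

Patient 1: SCr = 291 / 88.4 = 3.292 mg/dL
Patient 1: CrCl = (140 − 35) × 100.9 / (72 × 3.292) = 10594.5 / 237.02 ≈ 44.7 mL/min
Patient 2: CrCl = (140 − 45) × 52 / (72 × 3.09) × 0.85 = 4940.0 / 222.48 × 0.85 ≈ 18.9 mL/min
|44.7 − 18.9| = 25.8 mL/min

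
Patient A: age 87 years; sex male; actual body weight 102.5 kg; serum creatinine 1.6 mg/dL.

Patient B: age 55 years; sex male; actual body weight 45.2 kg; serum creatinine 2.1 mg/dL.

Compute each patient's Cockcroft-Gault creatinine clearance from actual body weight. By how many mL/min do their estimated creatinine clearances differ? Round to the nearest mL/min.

Patient A: CrCl = (140 − 87) × 102.5 / (72 × 1.6) = 5432.5 / 115.20 ≈ 47.2 mL/min
Patient B: CrCl = (140 − 55) × 45.2 / (72 × 2.1) = 3842.0 / 151.20 ≈ 25.4 mL/min
|47.2 − 25.4| = 21.8 mL/min

22 mL/min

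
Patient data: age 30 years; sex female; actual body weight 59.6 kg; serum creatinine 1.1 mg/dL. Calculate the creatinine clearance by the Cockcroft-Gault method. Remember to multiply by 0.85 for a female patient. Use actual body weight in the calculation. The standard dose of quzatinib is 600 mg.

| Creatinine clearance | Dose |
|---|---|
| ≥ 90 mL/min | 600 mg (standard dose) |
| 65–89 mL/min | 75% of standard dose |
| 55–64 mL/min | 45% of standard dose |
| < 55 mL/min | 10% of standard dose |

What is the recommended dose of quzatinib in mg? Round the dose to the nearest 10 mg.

CrCl = (140 − 30) × 59.6 / (72 × 1.1) × 0.85 = 6556.0 / 79.20 × 0.85 ≈ 70.4 mL/min
CrCl ≈ 70 mL/min → bracket 65–89 mL/min.
75% of 600 mg = 450 mg

450 mg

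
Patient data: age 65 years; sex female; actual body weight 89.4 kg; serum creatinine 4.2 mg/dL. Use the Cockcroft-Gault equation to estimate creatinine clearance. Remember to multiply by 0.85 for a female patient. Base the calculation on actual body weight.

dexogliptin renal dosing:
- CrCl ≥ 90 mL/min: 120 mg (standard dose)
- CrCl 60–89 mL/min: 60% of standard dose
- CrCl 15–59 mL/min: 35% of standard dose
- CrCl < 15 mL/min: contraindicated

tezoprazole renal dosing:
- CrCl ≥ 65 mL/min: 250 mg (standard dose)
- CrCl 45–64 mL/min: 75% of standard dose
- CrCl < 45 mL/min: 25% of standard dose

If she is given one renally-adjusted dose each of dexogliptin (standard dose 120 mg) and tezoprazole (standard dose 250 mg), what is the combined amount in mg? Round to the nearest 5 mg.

105 mg

CrCl = (140 − 65) × 89.4 / (72 × 4.2) × 0.85 = 6705.0 / 302.40 × 0.85 ≈ 18.8 mL/min
CrCl ≈ 19 mL/min.
dexogliptin: 15–59 mL/min → 35% of 120 mg = 42 mg.
tezoprazole: < 45 mL/min → 25% of 250 mg = 62.5 mg.
Total = 42 + 62.5 = 104.5 mg.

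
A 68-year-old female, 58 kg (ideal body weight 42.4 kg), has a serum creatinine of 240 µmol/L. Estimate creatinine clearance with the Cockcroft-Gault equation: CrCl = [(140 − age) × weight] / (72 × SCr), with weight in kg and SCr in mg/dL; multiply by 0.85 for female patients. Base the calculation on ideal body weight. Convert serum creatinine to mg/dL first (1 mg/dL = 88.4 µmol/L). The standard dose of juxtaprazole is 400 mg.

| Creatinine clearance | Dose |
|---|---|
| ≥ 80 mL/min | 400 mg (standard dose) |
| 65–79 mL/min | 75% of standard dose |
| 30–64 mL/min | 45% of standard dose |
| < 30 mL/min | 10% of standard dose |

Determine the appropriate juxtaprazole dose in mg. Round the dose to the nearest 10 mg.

SCr = 240 / 88.4 = 2.715 mg/dL
CrCl = (140 − 68) × 42.4 / (72 × 2.715) × 0.85 = 3052.8 / 195.48 × 0.85 ≈ 13.3 mL/min
CrCl ≈ 13 mL/min → bracket < 30 mL/min.
10% of 400 mg = 40 mg

40 mg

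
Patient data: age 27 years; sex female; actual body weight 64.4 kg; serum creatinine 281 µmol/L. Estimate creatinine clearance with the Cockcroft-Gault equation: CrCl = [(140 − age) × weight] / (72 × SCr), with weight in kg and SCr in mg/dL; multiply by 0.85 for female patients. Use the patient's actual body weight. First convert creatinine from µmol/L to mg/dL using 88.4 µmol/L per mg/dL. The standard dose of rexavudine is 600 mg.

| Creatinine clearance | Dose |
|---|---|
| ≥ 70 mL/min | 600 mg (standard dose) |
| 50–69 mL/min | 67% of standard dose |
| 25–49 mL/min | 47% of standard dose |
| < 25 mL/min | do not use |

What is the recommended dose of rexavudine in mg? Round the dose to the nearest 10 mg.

280 mg

SCr = 281 / 88.4 = 3.179 mg/dL
CrCl = (140 − 27) × 64.4 / (72 × 3.179) × 0.85 = 7277.2 / 228.89 × 0.85 ≈ 27.0 mL/min
CrCl ≈ 27 mL/min → bracket 25–49 mL/min.
47% of 600 mg = 282 mg → 280 mg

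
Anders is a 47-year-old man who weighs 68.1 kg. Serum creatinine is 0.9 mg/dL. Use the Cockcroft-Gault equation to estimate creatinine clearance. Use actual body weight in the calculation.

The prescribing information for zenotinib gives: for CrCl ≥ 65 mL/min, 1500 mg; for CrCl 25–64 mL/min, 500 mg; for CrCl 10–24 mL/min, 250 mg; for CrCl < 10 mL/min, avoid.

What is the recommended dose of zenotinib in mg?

1500 mg

CrCl = (140 − 47) × 68.1 / (72 × 0.9) = 6333.3 / 64.80 ≈ 97.7 mL/min
CrCl ≈ 98 mL/min → bracket ≥ 65 mL/min.
Dose for this bracket: 1500 mg.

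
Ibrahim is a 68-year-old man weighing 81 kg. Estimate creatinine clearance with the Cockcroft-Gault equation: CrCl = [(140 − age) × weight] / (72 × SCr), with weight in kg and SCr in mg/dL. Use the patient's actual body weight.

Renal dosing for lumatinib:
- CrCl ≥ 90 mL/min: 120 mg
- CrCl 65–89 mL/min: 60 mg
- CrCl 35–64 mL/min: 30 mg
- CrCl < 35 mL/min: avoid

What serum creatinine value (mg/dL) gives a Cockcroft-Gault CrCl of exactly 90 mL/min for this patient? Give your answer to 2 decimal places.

Standard dose requires CrCl ≥ 90 mL/min.
Set (140 − 68) × 81 / (72 × SCr) = 90
SCr = (140 − 68) × 81 / (72 × 90) = 0.900 mg/dL

0.90 mg/dL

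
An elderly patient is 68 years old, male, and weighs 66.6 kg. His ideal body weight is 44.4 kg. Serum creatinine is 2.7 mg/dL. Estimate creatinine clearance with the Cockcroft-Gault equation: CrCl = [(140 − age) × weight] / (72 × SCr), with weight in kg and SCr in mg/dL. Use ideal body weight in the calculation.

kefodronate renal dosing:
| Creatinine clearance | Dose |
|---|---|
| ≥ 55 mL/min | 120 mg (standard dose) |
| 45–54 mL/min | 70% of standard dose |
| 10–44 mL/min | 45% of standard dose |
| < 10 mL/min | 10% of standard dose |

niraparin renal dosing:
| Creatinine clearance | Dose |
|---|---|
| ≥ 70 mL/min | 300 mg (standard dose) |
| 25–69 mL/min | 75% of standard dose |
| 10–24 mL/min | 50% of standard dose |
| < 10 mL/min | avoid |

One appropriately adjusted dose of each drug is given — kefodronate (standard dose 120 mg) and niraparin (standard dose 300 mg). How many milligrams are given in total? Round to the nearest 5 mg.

CrCl = (140 − 68) × 44.4 / (72 × 2.7) = 3196.8 / 194.40 ≈ 16.4 mL/min
CrCl ≈ 16 mL/min.
kefodronate: 10–44 mL/min → 45% of 120 mg = 54 mg.
niraparin: 10–24 mL/min → 50% of 300 mg = 150 mg.
Total = 54 + 150 = 204 mg.

205 mg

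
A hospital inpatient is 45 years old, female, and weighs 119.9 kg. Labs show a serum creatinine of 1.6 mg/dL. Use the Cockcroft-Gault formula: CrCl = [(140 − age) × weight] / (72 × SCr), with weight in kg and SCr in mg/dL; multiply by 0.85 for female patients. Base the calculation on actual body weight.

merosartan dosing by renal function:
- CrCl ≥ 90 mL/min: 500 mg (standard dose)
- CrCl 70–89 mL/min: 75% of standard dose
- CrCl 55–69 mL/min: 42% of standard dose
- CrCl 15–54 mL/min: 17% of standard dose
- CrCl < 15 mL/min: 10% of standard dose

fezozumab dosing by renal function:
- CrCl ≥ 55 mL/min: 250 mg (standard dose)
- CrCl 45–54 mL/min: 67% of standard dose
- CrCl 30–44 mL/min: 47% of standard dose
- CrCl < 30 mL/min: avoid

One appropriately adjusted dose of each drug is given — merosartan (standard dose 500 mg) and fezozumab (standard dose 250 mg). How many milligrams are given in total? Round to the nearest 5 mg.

625 mg

CrCl = (140 − 45) × 119.9 / (72 × 1.6) × 0.85 = 11390.5 / 115.20 × 0.85 ≈ 84.0 mL/min
CrCl ≈ 84 mL/min.
merosartan: 70–89 mL/min → 75% of 500 mg = 375 mg.
fezozumab: ≥ 55 mL/min → 100% of 250 mg = 250 mg.
Total = 375 + 250 = 625 mg.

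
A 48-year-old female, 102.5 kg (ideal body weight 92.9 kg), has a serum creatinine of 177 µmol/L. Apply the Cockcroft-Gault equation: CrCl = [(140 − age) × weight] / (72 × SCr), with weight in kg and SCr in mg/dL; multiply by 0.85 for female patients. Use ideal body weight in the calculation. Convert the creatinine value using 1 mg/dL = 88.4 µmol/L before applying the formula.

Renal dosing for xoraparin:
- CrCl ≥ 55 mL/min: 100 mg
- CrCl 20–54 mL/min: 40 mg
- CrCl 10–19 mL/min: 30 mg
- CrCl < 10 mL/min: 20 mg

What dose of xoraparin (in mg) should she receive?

40 mg

SCr = 177 / 88.4 = 2.002 mg/dL
CrCl = (140 − 48) × 92.9 / (72 × 2.002) × 0.85 = 8546.8 / 144.14 × 0.85 ≈ 50.4 mL/min
CrCl ≈ 50 mL/min → bracket 20–54 mL/min.
Dose for this bracket: 40 mg.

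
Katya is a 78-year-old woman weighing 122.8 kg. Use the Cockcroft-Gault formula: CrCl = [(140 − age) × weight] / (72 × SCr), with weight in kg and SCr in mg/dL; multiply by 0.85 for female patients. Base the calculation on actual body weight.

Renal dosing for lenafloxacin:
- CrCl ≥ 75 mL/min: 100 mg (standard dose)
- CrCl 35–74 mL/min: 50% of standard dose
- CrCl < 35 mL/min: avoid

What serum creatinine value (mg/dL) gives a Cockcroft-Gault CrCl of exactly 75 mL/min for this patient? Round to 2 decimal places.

1.20 mg/dL

Standard dose requires CrCl ≥ 75 mL/min.
Set (140 − 78) × 122.8 × 0.85 / (72 × SCr) = 75
SCr = (140 − 78) × 122.8 × 0.85 / (72 × 75) = 1.198 mg/dL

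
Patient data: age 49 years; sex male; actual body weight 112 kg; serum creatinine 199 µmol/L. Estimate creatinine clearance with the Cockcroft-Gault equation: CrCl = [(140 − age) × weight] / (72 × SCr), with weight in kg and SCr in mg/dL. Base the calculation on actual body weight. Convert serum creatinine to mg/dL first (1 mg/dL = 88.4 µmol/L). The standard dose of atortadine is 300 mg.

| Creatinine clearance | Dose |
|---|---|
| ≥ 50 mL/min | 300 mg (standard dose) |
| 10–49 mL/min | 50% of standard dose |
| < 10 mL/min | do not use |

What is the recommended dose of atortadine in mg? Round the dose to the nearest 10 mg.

SCr = 199 / 88.4 = 2.251 mg/dL
CrCl = (140 − 49) × 112 / (72 × 2.251) = 10192.0 / 162.07 ≈ 62.9 mL/min
CrCl ≈ 63 mL/min → bracket ≥ 50 mL/min.
100% of 300 mg = 300 mg

300 mg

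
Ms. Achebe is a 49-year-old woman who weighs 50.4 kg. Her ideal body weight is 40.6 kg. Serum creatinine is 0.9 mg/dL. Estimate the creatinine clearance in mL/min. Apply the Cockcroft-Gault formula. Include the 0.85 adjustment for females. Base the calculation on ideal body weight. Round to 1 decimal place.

CrCl = (140 − 49) × 40.6 / (72 × 0.9) × 0.85 = 3694.6 / 64.80 × 0.85 ≈ 48.5 mL/min

48.5 mL/min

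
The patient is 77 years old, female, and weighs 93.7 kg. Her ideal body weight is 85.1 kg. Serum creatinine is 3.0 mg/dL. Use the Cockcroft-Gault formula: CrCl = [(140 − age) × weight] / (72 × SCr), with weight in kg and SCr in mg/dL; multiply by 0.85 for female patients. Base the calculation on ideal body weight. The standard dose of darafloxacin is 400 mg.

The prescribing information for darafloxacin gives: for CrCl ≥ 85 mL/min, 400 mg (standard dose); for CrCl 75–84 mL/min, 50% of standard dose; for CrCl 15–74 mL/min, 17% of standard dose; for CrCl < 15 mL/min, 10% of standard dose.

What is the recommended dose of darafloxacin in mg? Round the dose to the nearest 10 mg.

CrCl = (140 − 77) × 85.1 / (72 × 3) × 0.85 = 5361.3 / 216.00 × 0.85 ≈ 21.1 mL/min
CrCl ≈ 21 mL/min → bracket 15–74 mL/min.
17% of 400 mg = 68 mg → 70 mg

70 mg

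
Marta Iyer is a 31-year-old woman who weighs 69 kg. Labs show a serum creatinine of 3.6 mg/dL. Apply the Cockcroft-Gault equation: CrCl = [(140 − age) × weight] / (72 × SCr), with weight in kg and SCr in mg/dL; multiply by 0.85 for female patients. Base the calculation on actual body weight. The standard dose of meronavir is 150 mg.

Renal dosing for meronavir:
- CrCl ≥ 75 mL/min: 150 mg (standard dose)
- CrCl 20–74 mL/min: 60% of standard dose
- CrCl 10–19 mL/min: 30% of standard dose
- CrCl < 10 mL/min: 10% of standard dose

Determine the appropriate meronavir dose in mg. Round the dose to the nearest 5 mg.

CrCl = (140 − 31) × 69 / (72 × 3.6) × 0.85 = 7521.0 / 259.20 × 0.85 ≈ 24.7 mL/min
CrCl ≈ 25 mL/min → bracket 20–74 mL/min.
60% of 150 mg = 90 mg

90 mg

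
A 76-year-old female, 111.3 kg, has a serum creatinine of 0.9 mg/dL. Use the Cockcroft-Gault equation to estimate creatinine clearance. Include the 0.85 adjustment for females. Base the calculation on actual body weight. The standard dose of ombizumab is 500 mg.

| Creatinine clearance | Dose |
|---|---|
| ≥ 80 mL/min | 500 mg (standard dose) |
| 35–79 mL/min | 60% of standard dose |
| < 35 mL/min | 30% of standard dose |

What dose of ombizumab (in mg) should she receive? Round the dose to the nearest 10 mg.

500 mg

CrCl = (140 − 76) × 111.3 / (72 × 0.9) × 0.85 = 7123.2 / 64.80 × 0.85 ≈ 93.4 mL/min
CrCl ≈ 93 mL/min → bracket ≥ 80 mL/min.
100% of 500 mg = 500 mg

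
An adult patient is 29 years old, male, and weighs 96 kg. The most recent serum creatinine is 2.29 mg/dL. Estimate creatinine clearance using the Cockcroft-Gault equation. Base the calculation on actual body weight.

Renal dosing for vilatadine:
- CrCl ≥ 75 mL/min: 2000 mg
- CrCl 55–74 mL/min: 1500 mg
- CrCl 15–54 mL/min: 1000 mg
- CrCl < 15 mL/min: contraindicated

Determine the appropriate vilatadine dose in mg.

CrCl = (140 − 29) × 96 / (72 × 2.29) = 10656.0 / 164.88 ≈ 64.6 mL/min
CrCl ≈ 65 mL/min → bracket 55–74 mL/min.
Dose for this bracket: 1500 mg.

1500 mg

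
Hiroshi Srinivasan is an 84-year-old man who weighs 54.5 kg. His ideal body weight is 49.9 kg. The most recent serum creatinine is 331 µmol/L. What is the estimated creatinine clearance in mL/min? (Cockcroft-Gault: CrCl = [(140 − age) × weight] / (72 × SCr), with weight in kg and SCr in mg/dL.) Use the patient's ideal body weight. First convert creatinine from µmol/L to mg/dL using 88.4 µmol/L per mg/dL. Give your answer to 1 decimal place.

10.4 mL/min

SCr = 331 / 88.4 = 3.744 mg/dL
CrCl = (140 − 84) × 49.9 / (72 × 3.744) = 2794.4 / 269.57 ≈ 10.4 mL/min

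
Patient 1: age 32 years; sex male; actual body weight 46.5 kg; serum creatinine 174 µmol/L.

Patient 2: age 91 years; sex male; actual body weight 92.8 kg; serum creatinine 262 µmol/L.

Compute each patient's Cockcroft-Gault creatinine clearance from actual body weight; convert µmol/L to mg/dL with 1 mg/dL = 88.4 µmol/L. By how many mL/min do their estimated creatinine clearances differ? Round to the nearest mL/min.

14 mL/min

Patient 1: SCr = 174 / 88.4 = 1.968 mg/dL
Patient 1: CrCl = (140 − 32) × 46.5 / (72 × 1.968) = 5022.0 / 141.70 ≈ 35.4 mL/min
Patient 2: SCr = 262 / 88.4 = 2.964 mg/dL
Patient 2: CrCl = (140 − 91) × 92.8 / (72 × 2.964) = 4547.2 / 213.41 ≈ 21.3 mL/min
|35.4 − 21.3| = 14.1 mL/min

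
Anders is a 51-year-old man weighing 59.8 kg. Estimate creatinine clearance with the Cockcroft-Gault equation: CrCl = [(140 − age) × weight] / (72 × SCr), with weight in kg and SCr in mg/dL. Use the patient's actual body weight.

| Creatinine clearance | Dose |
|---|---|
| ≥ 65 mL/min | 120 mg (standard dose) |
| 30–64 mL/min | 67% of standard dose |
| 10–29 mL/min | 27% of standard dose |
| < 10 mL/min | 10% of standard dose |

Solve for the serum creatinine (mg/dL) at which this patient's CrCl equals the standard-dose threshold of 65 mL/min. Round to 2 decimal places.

1.14 mg/dL

Standard dose requires CrCl ≥ 65 mL/min.
Set (140 − 51) × 59.8 / (72 × SCr) = 65
SCr = (140 − 51) × 59.8 / (72 × 65) = 1.137 mg/dL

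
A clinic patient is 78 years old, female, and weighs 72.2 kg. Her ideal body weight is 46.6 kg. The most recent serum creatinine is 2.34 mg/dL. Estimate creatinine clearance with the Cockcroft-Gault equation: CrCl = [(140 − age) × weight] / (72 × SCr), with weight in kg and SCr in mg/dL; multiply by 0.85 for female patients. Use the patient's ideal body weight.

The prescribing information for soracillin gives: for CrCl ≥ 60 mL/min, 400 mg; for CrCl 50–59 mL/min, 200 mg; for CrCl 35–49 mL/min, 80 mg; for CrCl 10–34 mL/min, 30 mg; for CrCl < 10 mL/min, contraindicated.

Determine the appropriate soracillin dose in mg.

30 mg

CrCl = (140 − 78) × 46.6 / (72 × 2.34) × 0.85 = 2889.2 / 168.48 × 0.85 ≈ 14.6 mL/min
CrCl ≈ 15 mL/min → bracket 10–34 mL/min.
Dose for this bracket: 30 mg.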